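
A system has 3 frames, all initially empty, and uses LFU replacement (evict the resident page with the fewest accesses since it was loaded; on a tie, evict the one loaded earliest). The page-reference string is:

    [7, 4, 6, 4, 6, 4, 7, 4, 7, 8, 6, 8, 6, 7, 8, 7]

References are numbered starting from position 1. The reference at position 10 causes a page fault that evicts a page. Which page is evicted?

6

pos 1: 7 -> miss, frames [7]
pos 2: 4 -> miss, frames [7, 4]
pos 3: 6 -> miss, frames [7, 4, 6]
pos 4: 4 -> hit
pos 5: 6 -> hit
pos 6: 4 -> hit
pos 7: 7 -> hit
pos 8: 4 -> hit
pos 9: 7 -> hit
pos 10: 8 -> miss, evict 6, frames [7, 4, 8]
At position 10, page 6 is evicted.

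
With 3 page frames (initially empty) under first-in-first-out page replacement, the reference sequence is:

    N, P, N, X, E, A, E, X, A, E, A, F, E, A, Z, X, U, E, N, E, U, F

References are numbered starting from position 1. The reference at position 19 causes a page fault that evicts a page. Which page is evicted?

X

pos 1: N -> fault, frames [N]
pos 2: P -> fault, frames [N, P]
pos 3: N -> hit
pos 4: X -> fault, frames [N, P, X]
pos 5: E -> fault, evict N, frames [P, X, E]
pos 6: A -> fault, evict P, frames [X, E, A]
pos 7: E -> hit
pos 8: X -> hit
pos 9: A -> hit
pos 10: E -> hit
pos 11: A -> hit
pos 12: F -> fault, evict X, frames [E, A, F]
pos 13: E -> hit
pos 14: A -> hit
pos 15: Z -> fault, evict E, frames [A, F, Z]
pos 16: X -> fault, evict A, frames [F, Z, X]
pos 17: U -> fault, evict F, frames [Z, X, U]
pos 18: E -> fault, evict Z, frames [X, U, E]
pos 19: N -> fault, evict X, frames [U, E, N]
At position 19, page X is evicted.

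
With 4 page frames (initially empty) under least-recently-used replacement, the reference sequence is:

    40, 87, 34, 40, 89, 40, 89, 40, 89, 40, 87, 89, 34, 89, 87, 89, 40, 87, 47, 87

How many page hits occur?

40 → fault, frames {40}
87 → fault, frames {40,87}
34 → fault, frames {40,87,34}
40 → hit
89 → fault, frames {87,34,40,89}
40 → hit
89 → hit
40 → hit
89 → hit
40 → hit
87 → hit
89 → hit
34 → hit
89 → hit
87 → hit
89 → hit
40 → hit
87 → hit
47 → fault, evict 34, frames {89,40,87,47}
87 → hit
Hits: 15.

15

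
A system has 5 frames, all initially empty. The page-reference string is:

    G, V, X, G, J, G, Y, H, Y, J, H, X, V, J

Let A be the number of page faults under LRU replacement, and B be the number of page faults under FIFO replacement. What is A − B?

Under LRU: F F F . F . F F . . . . F . → 7 faults.
Under FIFO: F F F . F . F F . . . . . . → 6 faults.
A − B = 7 − 6 = 1.

1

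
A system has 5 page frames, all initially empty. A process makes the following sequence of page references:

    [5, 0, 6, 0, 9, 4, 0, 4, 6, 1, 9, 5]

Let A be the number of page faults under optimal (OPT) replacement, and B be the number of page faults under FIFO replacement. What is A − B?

Under OPT: F F F . F F . . . F . . → 6 faults.
Under FIFO: F F F . F F . . . F . F → 7 faults.
A − B = 6 − 7 = -1.

-1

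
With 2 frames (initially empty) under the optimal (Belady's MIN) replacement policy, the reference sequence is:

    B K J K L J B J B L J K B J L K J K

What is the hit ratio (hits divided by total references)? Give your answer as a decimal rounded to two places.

B: miss, frames {B}
K: miss, frames {B,K}
J: miss, evict B, frames {K,J}
K: hit
L: miss, evict K, frames {J,L}
J: hit
B: miss, evict L, frames {J,B}
J: hit
B: hit
L: miss, evict B, frames {J,L}
J: hit
K: miss, evict L, frames {J,K}
B: miss, evict K, frames {J,B}
J: hit
L: miss, evict B, frames {J,L}
K: miss, evict L, frames {J,K}
J: hit
K: hit
Hits: 8 of 18 references → 8/18 = 0.4444.

0.44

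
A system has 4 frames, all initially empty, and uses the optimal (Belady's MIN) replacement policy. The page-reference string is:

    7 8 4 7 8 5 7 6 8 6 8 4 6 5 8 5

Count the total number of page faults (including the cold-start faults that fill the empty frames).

7 → miss, frames [7]
8 → miss, frames [7, 8]
4 → miss, frames [7, 8, 4]
7 → hit
8 → hit
5 → miss, frames [7, 8, 4, 5]
7 → hit
6 → miss, evict 7, frames [8, 4, 5, 6]
8 → hit
6 → hit
8 → hit
4 → hit
6 → hit
5 → hit
8 → hit
5 → hit
Page faults: 5.

5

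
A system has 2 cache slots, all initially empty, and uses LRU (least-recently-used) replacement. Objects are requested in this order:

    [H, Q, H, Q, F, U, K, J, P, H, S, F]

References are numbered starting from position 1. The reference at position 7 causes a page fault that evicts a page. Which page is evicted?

F

pos 1: H → miss, frames [H]
pos 2: Q → miss, frames [H, Q]
pos 3: H → hit
pos 4: Q → hit
pos 5: F → miss, evict H, frames [Q, F]
pos 6: U → miss, evict Q, frames [F, U]
pos 7: K → miss, evict F, frames [U, K]
At position 7, page F is evicted.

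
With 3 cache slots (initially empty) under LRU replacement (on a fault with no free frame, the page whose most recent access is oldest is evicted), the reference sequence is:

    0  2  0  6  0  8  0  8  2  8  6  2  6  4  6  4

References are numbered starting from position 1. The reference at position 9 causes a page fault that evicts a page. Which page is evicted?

6

pos 1: 0 → miss, frames (0)
pos 2: 2 → miss, frames (0 2)
pos 3: 0 → hit
pos 4: 6 → miss, frames (2 0 6)
pos 5: 0 → hit
pos 6: 8 → miss, evict 2, frames (6 0 8)
pos 7: 0 → hit
pos 8: 8 → hit
pos 9: 2 → miss, evict 6, frames (0 8 2)
At position 9, page 6 is evicted.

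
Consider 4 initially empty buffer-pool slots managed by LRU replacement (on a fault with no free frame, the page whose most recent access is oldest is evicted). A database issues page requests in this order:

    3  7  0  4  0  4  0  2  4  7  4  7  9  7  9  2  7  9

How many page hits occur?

12

3 -> miss, frames {3}
7 -> miss, frames {3,7}
0 -> miss, frames {3,7,0}
4 -> miss, frames {3,7,0,4}
0 -> hit
4 -> hit
0 -> hit
2 -> miss, evict 3, frames {7,4,0,2}
4 -> hit
7 -> hit
4 -> hit
7 -> hit
9 -> miss, evict 0, frames {2,4,7,9}
7 -> hit
9 -> hit
2 -> hit
7 -> hit
9 -> hit
Hits: 12.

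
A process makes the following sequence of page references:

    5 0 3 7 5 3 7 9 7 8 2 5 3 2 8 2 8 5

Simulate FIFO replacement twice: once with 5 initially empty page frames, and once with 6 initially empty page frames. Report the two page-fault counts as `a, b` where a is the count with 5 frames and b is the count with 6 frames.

9, 8

5 frames: F F F F . . . F . F F F F . . . . . → 9 faults.
6 frames: F F F F . . . F . F F F . . . . . . → 8 faults.
8 < 9: adding a frame reduced faults, as is typical.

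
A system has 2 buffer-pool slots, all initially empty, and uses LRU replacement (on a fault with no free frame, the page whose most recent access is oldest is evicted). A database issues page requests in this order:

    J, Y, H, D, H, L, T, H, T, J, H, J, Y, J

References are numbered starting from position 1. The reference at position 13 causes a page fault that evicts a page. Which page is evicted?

H

pos 1: J: fault, frames {J}
pos 2: Y: fault, frames {J,Y}
pos 3: H: fault, evict J, frames {Y,H}
pos 4: D: fault, evict Y, frames {H,D}
pos 5: H: hit
pos 6: L: fault, evict D, frames {H,L}
pos 7: T: fault, evict H, frames {L,T}
pos 8: H: fault, evict L, frames {T,H}
pos 9: T: hit
pos 10: J: fault, evict H, frames {T,J}
pos 11: H: fault, evict T, frames {J,H}
pos 12: J: hit
pos 13: Y: fault, evict H, frames {J,Y}
At position 13, page H is evicted.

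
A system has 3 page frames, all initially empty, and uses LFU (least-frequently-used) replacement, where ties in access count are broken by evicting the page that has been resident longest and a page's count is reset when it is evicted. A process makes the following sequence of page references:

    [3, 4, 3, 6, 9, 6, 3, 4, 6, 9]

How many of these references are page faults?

6

3 → fault, frames (3)
4 → fault, frames (3 4)
3 → hit
6 → fault, frames (3 4 6)
9 → fault, evict 4, frames (3 6 9)
6 → hit
3 → hit
4 → fault, evict 9, frames (3 6 4)
6 → hit
9 → fault, evict 4, frames (3 6 9)
Page faults: 6.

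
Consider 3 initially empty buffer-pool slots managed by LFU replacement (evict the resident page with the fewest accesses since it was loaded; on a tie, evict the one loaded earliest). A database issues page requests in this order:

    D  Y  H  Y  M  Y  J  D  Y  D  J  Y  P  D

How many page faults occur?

7

D -> miss, frames [D]
Y -> miss, frames [D, Y]
H -> miss, frames [D, Y, H]
Y -> hit
M -> miss, evict D, frames [Y, H, M]
Y -> hit
J -> miss, evict H, frames [Y, M, J]
D -> miss, evict M, frames [Y, J, D]
Y -> hit
D -> hit
J -> hit
Y -> hit
P -> miss, evict J, frames [Y, D, P]
D -> hit
Page faults: 7.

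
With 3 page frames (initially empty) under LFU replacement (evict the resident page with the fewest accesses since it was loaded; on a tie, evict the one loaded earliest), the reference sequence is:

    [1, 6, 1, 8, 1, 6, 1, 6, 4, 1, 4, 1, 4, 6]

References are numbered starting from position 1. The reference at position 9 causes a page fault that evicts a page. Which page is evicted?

8

pos 1: 1 -> fault, frames {1}
pos 2: 6 -> fault, frames {1,6}
pos 3: 1 -> hit
pos 4: 8 -> fault, frames {1,6,8}
pos 5: 1 -> hit
pos 6: 6 -> hit
pos 7: 1 -> hit
pos 8: 6 -> hit
pos 9: 4 -> fault, evict 8, frames {1,6,4}
At position 9, page 8 is evicted.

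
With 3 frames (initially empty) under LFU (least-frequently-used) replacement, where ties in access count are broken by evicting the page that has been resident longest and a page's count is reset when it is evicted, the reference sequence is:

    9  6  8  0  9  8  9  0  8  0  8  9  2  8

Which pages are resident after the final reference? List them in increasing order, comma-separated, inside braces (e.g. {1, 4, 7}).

9 -> fault, frames [9]
6 -> fault, frames [9, 6]
8 -> fault, frames [9, 6, 8]
0 -> fault, evict 9, frames [6, 8, 0]
9 -> fault, evict 6, frames [8, 0, 9]
8 -> hit
9 -> hit
0 -> hit
8 -> hit
0 -> hit
8 -> hit
9 -> hit
2 -> fault, evict 0, frames [8, 9, 2]
8 -> hit

{2, 8, 9}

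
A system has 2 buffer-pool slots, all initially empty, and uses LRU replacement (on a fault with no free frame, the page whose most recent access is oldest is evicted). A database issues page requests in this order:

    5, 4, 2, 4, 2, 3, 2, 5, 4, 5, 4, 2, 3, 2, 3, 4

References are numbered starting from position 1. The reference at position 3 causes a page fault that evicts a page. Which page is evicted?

5

pos 1: 5: fault, frames {5}
pos 2: 4: fault, frames {5,4}
pos 3: 2: fault, evict 5, frames {4,2}
At position 3, page 5 is evicted.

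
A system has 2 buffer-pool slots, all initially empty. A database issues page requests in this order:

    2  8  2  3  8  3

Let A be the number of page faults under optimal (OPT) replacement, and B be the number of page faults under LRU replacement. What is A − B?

Under OPT: F F . F . . → 3 faults.
Under LRU: F F . F F . → 4 faults.
A − B = 3 − 4 = -1.

-1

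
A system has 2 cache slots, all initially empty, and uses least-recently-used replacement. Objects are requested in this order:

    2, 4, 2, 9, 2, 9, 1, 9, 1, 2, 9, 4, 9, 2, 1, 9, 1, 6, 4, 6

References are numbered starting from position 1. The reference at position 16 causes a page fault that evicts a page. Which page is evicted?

2

pos 1: 2: miss, frames (2)
pos 2: 4: miss, frames (2 4)
pos 3: 2: hit
pos 4: 9: miss, evict 4, frames (2 9)
pos 5: 2: hit
pos 6: 9: hit
pos 7: 1: miss, evict 2, frames (9 1)
pos 8: 9: hit
pos 9: 1: hit
pos 10: 2: miss, evict 9, frames (1 2)
pos 11: 9: miss, evict 1, frames (2 9)
pos 12: 4: miss, evict 2, frames (9 4)
pos 13: 9: hit
pos 14: 2: miss, evict 4, frames (9 2)
pos 15: 1: miss, evict 9, frames (2 1)
pos 16: 9: miss, evict 2, frames (1 9)
At position 16, page 2 is evicted.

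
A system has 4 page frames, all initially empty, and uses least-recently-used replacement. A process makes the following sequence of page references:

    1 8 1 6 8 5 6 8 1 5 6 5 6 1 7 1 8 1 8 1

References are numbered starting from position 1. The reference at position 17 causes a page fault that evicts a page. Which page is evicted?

pos 1: 1 -> miss, frames (1)
pos 2: 8 -> miss, frames (1 8)
pos 3: 1 -> hit
pos 4: 6 -> miss, frames (8 1 6)
pos 5: 8 -> hit
pos 6: 5 -> miss, frames (1 6 8 5)
pos 7: 6 -> hit
pos 8: 8 -> hit
pos 9: 1 -> hit
pos 10: 5 -> hit
pos 11: 6 -> hit
pos 12: 5 -> hit
pos 13: 6 -> hit
pos 14: 1 -> hit
pos 15: 7 -> miss, evict 8, frames (5 6 1 7)
pos 16: 1 -> hit
pos 17: 8 -> miss, evict 5, frames (6 7 1 8)
At position 17, page 5 is evicted.

5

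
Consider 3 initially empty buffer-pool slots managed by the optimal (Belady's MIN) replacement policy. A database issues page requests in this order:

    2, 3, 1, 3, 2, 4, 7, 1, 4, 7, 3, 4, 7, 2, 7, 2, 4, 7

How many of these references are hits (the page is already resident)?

11

2 → miss, frames {2}
3 → miss, frames {2,3}
1 → miss, frames {2,3,1}
3 → hit
2 → hit
4 → miss, evict 2, frames {3,1,4}
7 → miss, evict 3, frames {1,4,7}
1 → hit
4 → hit
7 → hit
3 → miss, evict 1, frames {4,7,3}
4 → hit
7 → hit
2 → miss, evict 3, frames {4,7,2}
7 → hit
2 → hit
4 → hit
7 → hit
Hits: 11.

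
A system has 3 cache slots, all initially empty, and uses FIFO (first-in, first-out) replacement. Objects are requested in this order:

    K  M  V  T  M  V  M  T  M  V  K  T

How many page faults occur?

K → fault, frames [K]
M → fault, frames [K, M]
V → fault, frames [K, M, V]
T → fault, evict K, frames [M, V, T]
M → hit
V → hit
M → hit
T → hit
M → hit
V → hit
K → fault, evict M, frames [V, T, K]
T → hit
Page faults: 5.

5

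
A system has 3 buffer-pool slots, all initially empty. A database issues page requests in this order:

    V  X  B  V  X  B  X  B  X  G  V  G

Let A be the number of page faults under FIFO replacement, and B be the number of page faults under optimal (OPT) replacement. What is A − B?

Under FIFO: F F F . . . . . . F F . → 5 faults.
Under OPT: F F F . . . . . . F . . → 4 faults.
A − B = 5 − 4 = 1.

1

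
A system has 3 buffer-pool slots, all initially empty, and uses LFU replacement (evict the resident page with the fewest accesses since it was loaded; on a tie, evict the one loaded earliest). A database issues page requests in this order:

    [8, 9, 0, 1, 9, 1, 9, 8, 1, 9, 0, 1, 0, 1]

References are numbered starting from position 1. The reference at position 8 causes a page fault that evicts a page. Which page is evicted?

pos 1: 8: fault, frames {8}
pos 2: 9: fault, frames {8,9}
pos 3: 0: fault, frames {8,9,0}
pos 4: 1: fault, evict 8, frames {9,0,1}
pos 5: 9: hit
pos 6: 1: hit
pos 7: 9: hit
pos 8: 8: fault, evict 0, frames {9,1,8}
At position 8, page 0 is evicted.

0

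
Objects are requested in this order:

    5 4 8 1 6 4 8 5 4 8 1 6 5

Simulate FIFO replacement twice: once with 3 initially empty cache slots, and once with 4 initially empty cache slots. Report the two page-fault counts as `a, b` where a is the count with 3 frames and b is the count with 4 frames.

10, 11

3 frames: F F F F F F F F . . F F . → 10 faults.
4 frames: F F F F F . . F F F F F F → 11 faults.
11 > 10: adding a frame increased faults — Belady's anomaly.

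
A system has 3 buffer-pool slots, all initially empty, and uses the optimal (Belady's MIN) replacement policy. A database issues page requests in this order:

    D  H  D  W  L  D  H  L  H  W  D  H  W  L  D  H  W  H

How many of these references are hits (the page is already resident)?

D -> miss, frames (D)
H -> miss, frames (D H)
D -> hit
W -> miss, frames (D H W)
L -> miss, evict W, frames (D H L)
D -> hit
H -> hit
L -> hit
H -> hit
W -> miss, evict L, frames (D H W)
D -> hit
H -> hit
W -> hit
L -> miss, evict W, frames (D H L)
D -> hit
H -> hit
W -> miss, evict L, frames (D H W)
H -> hit
Hits: 11.

11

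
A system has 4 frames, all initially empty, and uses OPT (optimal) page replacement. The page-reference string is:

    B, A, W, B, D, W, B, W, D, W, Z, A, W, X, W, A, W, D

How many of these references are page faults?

B -> miss, frames {B}
A -> miss, frames {B,A}
W -> miss, frames {B,A,W}
B -> hit
D -> miss, frames {B,A,W,D}
W -> hit
B -> hit
W -> hit
D -> hit
W -> hit
Z -> miss, evict B, frames {A,W,D,Z}
A -> hit
W -> hit
X -> miss, evict Z, frames {A,W,D,X}
W -> hit
A -> hit
W -> hit
D -> hit
Page faults: 6.

6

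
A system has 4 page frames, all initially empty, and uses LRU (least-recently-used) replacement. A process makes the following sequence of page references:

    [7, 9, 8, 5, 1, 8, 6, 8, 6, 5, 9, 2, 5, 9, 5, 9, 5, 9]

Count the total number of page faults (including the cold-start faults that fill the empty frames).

7: miss, frames [7]
9: miss, frames [7, 9]
8: miss, frames [7, 9, 8]
5: miss, frames [7, 9, 8, 5]
1: miss, evict 7, frames [9, 8, 5, 1]
8: hit
6: miss, evict 9, frames [5, 1, 8, 6]
8: hit
6: hit
5: hit
9: miss, evict 1, frames [8, 6, 5, 9]
2: miss, evict 8, frames [6, 5, 9, 2]
5: hit
9: hit
5: hit
9: hit
5: hit
9: hit
Page faults: 8.

8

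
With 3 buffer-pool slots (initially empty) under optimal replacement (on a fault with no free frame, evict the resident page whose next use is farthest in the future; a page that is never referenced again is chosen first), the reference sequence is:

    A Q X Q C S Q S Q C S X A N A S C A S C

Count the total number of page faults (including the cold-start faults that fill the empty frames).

9

A → miss, frames {A}
Q → miss, frames {A,Q}
X → miss, frames {A,Q,X}
Q → hit
C → miss, evict A, frames {Q,X,C}
S → miss, evict X, frames {Q,C,S}
Q → hit
S → hit
Q → hit
C → hit
S → hit
X → miss, evict Q, frames {C,S,X}
A → miss, evict X, frames {C,S,A}
N → miss, evict C, frames {S,A,N}
A → hit
S → hit
C → miss, evict N, frames {S,A,C}
A → hit
S → hit
C → hit
Page faults: 9.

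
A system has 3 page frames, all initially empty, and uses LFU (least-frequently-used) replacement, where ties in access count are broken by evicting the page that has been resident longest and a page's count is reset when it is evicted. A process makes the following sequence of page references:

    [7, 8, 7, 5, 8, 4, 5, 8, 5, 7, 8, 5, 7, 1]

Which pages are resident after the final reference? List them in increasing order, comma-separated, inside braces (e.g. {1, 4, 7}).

7 → fault, frames {7}
8 → fault, frames {7,8}
7 → hit
5 → fault, frames {7,8,5}
8 → hit
4 → fault, evict 5, frames {7,8,4}
5 → fault, evict 4, frames {7,8,5}
8 → hit
5 → hit
7 → hit
8 → hit
5 → hit
7 → hit
1 → fault, evict 5, frames {7,8,1}

{1, 7, 8}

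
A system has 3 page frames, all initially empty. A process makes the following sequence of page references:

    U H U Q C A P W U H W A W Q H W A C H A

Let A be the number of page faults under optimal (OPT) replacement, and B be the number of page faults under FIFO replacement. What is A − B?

-4

Under OPT: F F . F F F F F . . . F . F . . F F . . → 11 faults.
Under FIFO: F F . F F F F F F F . F F F F . F F . . → 15 faults.
A − B = 11 − 15 = -4.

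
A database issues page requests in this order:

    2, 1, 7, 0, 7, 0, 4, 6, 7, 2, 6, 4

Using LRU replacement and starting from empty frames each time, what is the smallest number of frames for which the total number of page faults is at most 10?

f=1: 12 faults
f=2: 10 faults
f=3: 9 faults
f=4: 7 faults
f=5: 7 faults
f=6: 6 faults
Smallest f with faults ≤ 10 is 2.

2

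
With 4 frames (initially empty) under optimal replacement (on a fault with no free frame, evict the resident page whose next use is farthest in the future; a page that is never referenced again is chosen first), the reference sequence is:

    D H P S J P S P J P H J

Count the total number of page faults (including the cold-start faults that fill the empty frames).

5

D: miss, frames (D)
H: miss, frames (D H)
P: miss, frames (D H P)
S: miss, frames (D H P S)
J: miss, evict D, frames (H P S J)
P: hit
S: hit
P: hit
J: hit
P: hit
H: hit
J: hit
Page faults: 5.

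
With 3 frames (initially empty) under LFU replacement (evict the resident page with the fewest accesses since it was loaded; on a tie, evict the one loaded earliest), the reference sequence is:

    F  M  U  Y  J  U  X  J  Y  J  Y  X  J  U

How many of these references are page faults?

F -> fault, frames [F]
M -> fault, frames [F, M]
U -> fault, frames [F, M, U]
Y -> fault, evict F, frames [M, U, Y]
J -> fault, evict M, frames [U, Y, J]
U -> hit
X -> fault, evict Y, frames [U, J, X]
J -> hit
Y -> fault, evict X, frames [U, J, Y]
J -> hit
Y -> hit
X -> fault, evict U, frames [J, Y, X]
J -> hit
U -> fault, evict X, frames [J, Y, U]
Page faults: 9.

9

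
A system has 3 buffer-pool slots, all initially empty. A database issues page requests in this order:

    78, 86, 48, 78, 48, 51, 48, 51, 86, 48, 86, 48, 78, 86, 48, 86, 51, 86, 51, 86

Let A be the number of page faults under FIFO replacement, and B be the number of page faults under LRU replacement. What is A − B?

Under FIFO: F F F . . F . . . . . . F F F . F . . . → 8 faults.
Under LRU: F F F . . F . . F . . . F . . . F . . . → 7 faults.
A − B = 8 − 7 = 1.

1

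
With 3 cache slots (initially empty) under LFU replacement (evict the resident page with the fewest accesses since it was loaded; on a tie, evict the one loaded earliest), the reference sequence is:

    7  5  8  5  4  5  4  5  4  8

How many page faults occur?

4

7: miss, frames {7}
5: miss, frames {7,5}
8: miss, frames {7,5,8}
5: hit
4: miss, evict 7, frames {5,8,4}
5: hit
4: hit
5: hit
4: hit
8: hit
Page faults: 4.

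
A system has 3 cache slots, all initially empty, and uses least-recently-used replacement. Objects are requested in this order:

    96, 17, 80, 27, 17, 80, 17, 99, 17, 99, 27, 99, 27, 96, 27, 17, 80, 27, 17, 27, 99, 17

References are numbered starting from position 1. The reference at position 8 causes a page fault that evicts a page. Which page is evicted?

27

pos 1: 96: miss, frames (96)
pos 2: 17: miss, frames (96 17)
pos 3: 80: miss, frames (96 17 80)
pos 4: 27: miss, evict 96, frames (17 80 27)
pos 5: 17: hit
pos 6: 80: hit
pos 7: 17: hit
pos 8: 99: miss, evict 27, frames (80 17 99)
At position 8, page 27 is evicted.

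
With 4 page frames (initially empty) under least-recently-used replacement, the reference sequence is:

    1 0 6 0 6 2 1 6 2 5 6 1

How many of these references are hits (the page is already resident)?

1: miss, frames [1]
0: miss, frames [1, 0]
6: miss, frames [1, 0, 6]
0: hit
6: hit
2: miss, frames [1, 0, 6, 2]
1: hit
6: hit
2: hit
5: miss, evict 0, frames [1, 6, 2, 5]
6: hit
1: hit
Hits: 7.

7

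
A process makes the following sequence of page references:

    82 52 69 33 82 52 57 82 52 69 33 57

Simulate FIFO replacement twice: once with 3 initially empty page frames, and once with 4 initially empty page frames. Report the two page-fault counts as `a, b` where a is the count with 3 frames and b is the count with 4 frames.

3 frames: F F F F F F F . . F F . → 9 faults.
4 frames: F F F F . . F F F F F F → 10 faults.
10 > 9: adding a frame increased faults — Belady's anomaly.

9, 10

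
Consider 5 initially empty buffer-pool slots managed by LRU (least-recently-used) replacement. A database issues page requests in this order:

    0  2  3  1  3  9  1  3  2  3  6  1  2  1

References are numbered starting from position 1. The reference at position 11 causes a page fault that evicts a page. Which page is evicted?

pos 1: 0: miss, frames {0}
pos 2: 2: miss, frames {0,2}
pos 3: 3: miss, frames {0,2,3}
pos 4: 1: miss, frames {0,2,3,1}
pos 5: 3: hit
pos 6: 9: miss, frames {0,2,1,3,9}
pos 7: 1: hit
pos 8: 3: hit
pos 9: 2: hit
pos 10: 3: hit
pos 11: 6: miss, evict 0, frames {9,1,2,3,6}
At position 11, page 0 is evicted.

0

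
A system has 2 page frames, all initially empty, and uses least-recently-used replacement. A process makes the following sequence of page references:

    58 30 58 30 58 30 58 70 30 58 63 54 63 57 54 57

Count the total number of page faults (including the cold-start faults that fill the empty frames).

9

58 -> fault, frames [58]
30 -> fault, frames [58, 30]
58 -> hit
30 -> hit
58 -> hit
30 -> hit
58 -> hit
70 -> fault, evict 30, frames [58, 70]
30 -> fault, evict 58, frames [70, 30]
58 -> fault, evict 70, frames [30, 58]
63 -> fault, evict 30, frames [58, 63]
54 -> fault, evict 58, frames [63, 54]
63 -> hit
57 -> fault, evict 54, frames [63, 57]
54 -> fault, evict 63, frames [57, 54]
57 -> hit
Page faults: 9.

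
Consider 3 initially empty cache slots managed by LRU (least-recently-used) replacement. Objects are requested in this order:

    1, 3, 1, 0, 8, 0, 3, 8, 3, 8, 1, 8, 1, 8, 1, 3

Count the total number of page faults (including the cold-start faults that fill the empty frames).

6

1 → miss, frames [1]
3 → miss, frames [1, 3]
1 → hit
0 → miss, frames [3, 1, 0]
8 → miss, evict 3, frames [1, 0, 8]
0 → hit
3 → miss, evict 1, frames [8, 0, 3]
8 → hit
3 → hit
8 → hit
1 → miss, evict 0, frames [3, 8, 1]
8 → hit
1 → hit
8 → hit
1 → hit
3 → hit
Page faults: 6.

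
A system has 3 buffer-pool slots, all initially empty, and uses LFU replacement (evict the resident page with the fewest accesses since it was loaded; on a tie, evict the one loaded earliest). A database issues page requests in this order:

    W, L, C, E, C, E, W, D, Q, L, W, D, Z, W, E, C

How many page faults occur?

12

W: miss, frames {W}
L: miss, frames {W,L}
C: miss, frames {W,L,C}
E: miss, evict W, frames {L,C,E}
C: hit
E: hit
W: miss, evict L, frames {C,E,W}
D: miss, evict W, frames {C,E,D}
Q: miss, evict D, frames {C,E,Q}
L: miss, evict Q, frames {C,E,L}
W: miss, evict L, frames {C,E,W}
D: miss, evict W, frames {C,E,D}
Z: miss, evict D, frames {C,E,Z}
W: miss, evict Z, frames {C,E,W}
E: hit
C: hit
Page faults: 12.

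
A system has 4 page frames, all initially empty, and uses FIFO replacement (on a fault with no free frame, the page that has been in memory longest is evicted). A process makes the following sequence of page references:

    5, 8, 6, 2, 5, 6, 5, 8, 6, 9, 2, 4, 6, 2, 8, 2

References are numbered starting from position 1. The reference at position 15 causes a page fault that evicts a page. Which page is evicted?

6

pos 1: 5 → miss, frames (5)
pos 2: 8 → miss, frames (5 8)
pos 3: 6 → miss, frames (5 8 6)
pos 4: 2 → miss, frames (5 8 6 2)
pos 5: 5 → hit
pos 6: 6 → hit
pos 7: 5 → hit
pos 8: 8 → hit
pos 9: 6 → hit
pos 10: 9 → miss, evict 5, frames (8 6 2 9)
pos 11: 2 → hit
pos 12: 4 → miss, evict 8, frames (6 2 9 4)
pos 13: 6 → hit
pos 14: 2 → hit
pos 15: 8 → miss, evict 6, frames (2 9 4 8)
At position 15, page 6 is evicted.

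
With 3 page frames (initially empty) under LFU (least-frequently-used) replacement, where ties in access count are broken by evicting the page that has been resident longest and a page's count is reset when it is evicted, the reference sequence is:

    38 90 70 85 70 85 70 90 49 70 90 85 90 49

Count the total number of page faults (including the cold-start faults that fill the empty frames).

7

38: miss, frames (38)
90: miss, frames (38 90)
70: miss, frames (38 90 70)
85: miss, evict 38, frames (90 70 85)
70: hit
85: hit
70: hit
90: hit
49: miss, evict 90, frames (70 85 49)
70: hit
90: miss, evict 49, frames (70 85 90)
85: hit
90: hit
49: miss, evict 90, frames (70 85 49)
Page faults: 7.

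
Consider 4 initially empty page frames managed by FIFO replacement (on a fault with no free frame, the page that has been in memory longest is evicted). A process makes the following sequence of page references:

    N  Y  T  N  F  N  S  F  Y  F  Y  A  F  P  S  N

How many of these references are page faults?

N -> miss, frames (N)
Y -> miss, frames (N Y)
T -> miss, frames (N Y T)
N -> hit
F -> miss, frames (N Y T F)
N -> hit
S -> miss, evict N, frames (Y T F S)
F -> hit
Y -> hit
F -> hit
Y -> hit
A -> miss, evict Y, frames (T F S A)
F -> hit
P -> miss, evict T, frames (F S A P)
S -> hit
N -> miss, evict F, frames (S A P N)
Page faults: 8.

8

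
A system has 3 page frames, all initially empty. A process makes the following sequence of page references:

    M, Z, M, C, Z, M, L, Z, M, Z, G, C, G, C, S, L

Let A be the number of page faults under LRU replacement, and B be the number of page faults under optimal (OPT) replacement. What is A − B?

1

Under LRU: F F . F . . F . . . F F . . F F → 8 faults.
Under OPT: F F . F . . F . . . F F . . F . → 7 faults.
A − B = 8 − 7 = 1.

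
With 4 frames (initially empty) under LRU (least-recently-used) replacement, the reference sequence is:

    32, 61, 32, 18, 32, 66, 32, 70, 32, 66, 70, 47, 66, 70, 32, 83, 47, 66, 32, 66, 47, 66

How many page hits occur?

32: fault, frames (32)
61: fault, frames (32 61)
32: hit
18: fault, frames (61 32 18)
32: hit
66: fault, frames (61 18 32 66)
32: hit
70: fault, evict 61, frames (18 66 32 70)
32: hit
66: hit
70: hit
47: fault, evict 18, frames (32 66 70 47)
66: hit
70: hit
32: hit
83: fault, evict 47, frames (66 70 32 83)
47: fault, evict 66, frames (70 32 83 47)
66: fault, evict 70, frames (32 83 47 66)
32: hit
66: hit
47: hit
66: hit
Hits: 13.

13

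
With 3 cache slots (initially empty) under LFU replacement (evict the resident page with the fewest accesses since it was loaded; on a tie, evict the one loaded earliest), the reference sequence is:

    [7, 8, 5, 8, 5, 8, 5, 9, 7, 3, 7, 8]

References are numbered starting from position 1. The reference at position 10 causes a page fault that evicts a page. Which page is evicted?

pos 1: 7: miss, frames [7]
pos 2: 8: miss, frames [7, 8]
pos 3: 5: miss, frames [7, 8, 5]
pos 4: 8: hit
pos 5: 5: hit
pos 6: 8: hit
pos 7: 5: hit
pos 8: 9: miss, evict 7, frames [8, 5, 9]
pos 9: 7: miss, evict 9, frames [8, 5, 7]
pos 10: 3: miss, evict 7, frames [8, 5, 3]
At position 10, page 7 is evicted.

7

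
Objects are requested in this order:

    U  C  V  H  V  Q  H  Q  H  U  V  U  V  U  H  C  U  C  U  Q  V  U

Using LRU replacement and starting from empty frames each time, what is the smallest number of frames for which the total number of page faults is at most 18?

2

f=1: 22 faults
f=2: 14 faults
f=3: 10 faults
f=4: 9 faults
f=5: 5 faults
Smallest f with faults ≤ 18 is 2.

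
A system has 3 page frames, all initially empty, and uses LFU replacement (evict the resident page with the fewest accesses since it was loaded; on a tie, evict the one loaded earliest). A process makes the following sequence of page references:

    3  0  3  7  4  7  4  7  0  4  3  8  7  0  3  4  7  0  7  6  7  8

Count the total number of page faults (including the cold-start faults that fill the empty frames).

3: fault, frames (3)
0: fault, frames (3 0)
3: hit
7: fault, frames (3 0 7)
4: fault, evict 0, frames (3 7 4)
7: hit
4: hit
7: hit
0: fault, evict 3, frames (7 4 0)
4: hit
3: fault, evict 0, frames (7 4 3)
8: fault, evict 3, frames (7 4 8)
7: hit
0: fault, evict 8, frames (7 4 0)
3: fault, evict 0, frames (7 4 3)
4: hit
7: hit
0: fault, evict 3, frames (7 4 0)
7: hit
6: fault, evict 0, frames (7 4 6)
7: hit
8: fault, evict 6, frames (7 4 8)
Page faults: 12.

12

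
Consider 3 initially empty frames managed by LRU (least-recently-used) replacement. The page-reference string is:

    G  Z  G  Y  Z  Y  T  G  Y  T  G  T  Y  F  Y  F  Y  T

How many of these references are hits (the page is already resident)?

G -> miss, frames (G)
Z -> miss, frames (G Z)
G -> hit
Y -> miss, frames (Z G Y)
Z -> hit
Y -> hit
T -> miss, evict G, frames (Z Y T)
G -> miss, evict Z, frames (Y T G)
Y -> hit
T -> hit
G -> hit
T -> hit
Y -> hit
F -> miss, evict G, frames (T Y F)
Y -> hit
F -> hit
Y -> hit
T -> hit
Hits: 12.

12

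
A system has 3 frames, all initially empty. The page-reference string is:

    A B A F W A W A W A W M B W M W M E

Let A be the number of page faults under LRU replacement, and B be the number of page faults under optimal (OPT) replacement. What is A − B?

1

Under LRU: F F . F F . . . . . . F F . . . . F → 7 faults.
Under OPT: F F . F F . . . . . . F . . . . . F → 6 faults.
A − B = 7 − 6 = 1.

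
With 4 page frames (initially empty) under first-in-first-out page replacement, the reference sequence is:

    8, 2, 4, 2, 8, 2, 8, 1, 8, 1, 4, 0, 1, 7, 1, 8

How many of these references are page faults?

8 → miss, frames (8)
2 → miss, frames (8 2)
4 → miss, frames (8 2 4)
2 → hit
8 → hit
2 → hit
8 → hit
1 → miss, frames (8 2 4 1)
8 → hit
1 → hit
4 → hit
0 → miss, evict 8, frames (2 4 1 0)
1 → hit
7 → miss, evict 2, frames (4 1 0 7)
1 → hit
8 → miss, evict 4, frames (1 0 7 8)
Page faults: 7.

7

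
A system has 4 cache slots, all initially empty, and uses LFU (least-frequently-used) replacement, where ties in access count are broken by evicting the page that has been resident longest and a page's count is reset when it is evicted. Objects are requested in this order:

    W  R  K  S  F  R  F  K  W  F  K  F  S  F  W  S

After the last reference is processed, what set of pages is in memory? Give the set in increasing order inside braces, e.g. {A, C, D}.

{F, K, R, S}

W -> miss, frames [W]
R -> miss, frames [W, R]
K -> miss, frames [W, R, K]
S -> miss, frames [W, R, K, S]
F -> miss, evict W, frames [R, K, S, F]
R -> hit
F -> hit
K -> hit
W -> miss, evict S, frames [R, K, F, W]
F -> hit
K -> hit
F -> hit
S -> miss, evict W, frames [R, K, F, S]
F -> hit
W -> miss, evict S, frames [R, K, F, W]
S -> miss, evict W, frames [R, K, F, S]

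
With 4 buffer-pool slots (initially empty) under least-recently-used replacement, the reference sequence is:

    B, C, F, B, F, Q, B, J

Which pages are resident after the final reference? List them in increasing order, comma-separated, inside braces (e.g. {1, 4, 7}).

{B, F, J, Q}

B: miss, frames [B]
C: miss, frames [B, C]
F: miss, frames [B, C, F]
B: hit
F: hit
Q: miss, frames [C, B, F, Q]
B: hit
J: miss, evict C, frames [F, Q, B, J]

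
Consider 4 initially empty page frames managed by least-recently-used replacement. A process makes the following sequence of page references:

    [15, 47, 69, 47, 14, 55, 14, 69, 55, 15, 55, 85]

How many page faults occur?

7

15: fault, frames (15)
47: fault, frames (15 47)
69: fault, frames (15 47 69)
47: hit
14: fault, frames (15 69 47 14)
55: fault, evict 15, frames (69 47 14 55)
14: hit
69: hit
55: hit
15: fault, evict 47, frames (14 69 55 15)
55: hit
85: fault, evict 14, frames (69 15 55 85)
Page faults: 7.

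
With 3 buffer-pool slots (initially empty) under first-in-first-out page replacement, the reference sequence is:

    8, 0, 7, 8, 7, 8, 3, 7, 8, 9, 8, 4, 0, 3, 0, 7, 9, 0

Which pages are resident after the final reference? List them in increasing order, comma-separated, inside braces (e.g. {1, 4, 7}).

{0, 7, 9}

8 → fault, frames (8)
0 → fault, frames (8 0)
7 → fault, frames (8 0 7)
8 → hit
7 → hit
8 → hit
3 → fault, evict 8, frames (0 7 3)
7 → hit
8 → fault, evict 0, frames (7 3 8)
9 → fault, evict 7, frames (3 8 9)
8 → hit
4 → fault, evict 3, frames (8 9 4)
0 → fault, evict 8, frames (9 4 0)
3 → fault, evict 9, frames (4 0 3)
0 → hit
7 → fault, evict 4, frames (0 3 7)
9 → fault, evict 0, frames (3 7 9)
0 → fault, evict 3, frames (7 9 0)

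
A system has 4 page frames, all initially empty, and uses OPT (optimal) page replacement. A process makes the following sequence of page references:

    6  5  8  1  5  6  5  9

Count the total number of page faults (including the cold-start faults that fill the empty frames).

5

6 -> fault, frames (6)
5 -> fault, frames (6 5)
8 -> fault, frames (6 5 8)
1 -> fault, frames (6 5 8 1)
5 -> hit
6 -> hit
5 -> hit
9 -> fault, evict 1, frames (6 5 8 9)
Page faults: 5.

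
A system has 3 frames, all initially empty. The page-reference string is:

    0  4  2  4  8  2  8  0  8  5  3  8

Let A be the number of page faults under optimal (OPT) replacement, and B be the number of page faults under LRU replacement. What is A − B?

Under OPT: F F F . F . . . . F F . → 6 faults.
Under LRU: F F F . F . . F . F F . → 7 faults.
A − B = 6 − 7 = -1.

-1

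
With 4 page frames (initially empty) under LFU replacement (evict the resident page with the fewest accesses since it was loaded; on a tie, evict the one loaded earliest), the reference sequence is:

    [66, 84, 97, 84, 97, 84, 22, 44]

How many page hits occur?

66: fault, frames (66)
84: fault, frames (66 84)
97: fault, frames (66 84 97)
84: hit
97: hit
84: hit
22: fault, frames (66 84 97 22)
44: fault, evict 66, frames (84 97 22 44)
Hits: 3.

3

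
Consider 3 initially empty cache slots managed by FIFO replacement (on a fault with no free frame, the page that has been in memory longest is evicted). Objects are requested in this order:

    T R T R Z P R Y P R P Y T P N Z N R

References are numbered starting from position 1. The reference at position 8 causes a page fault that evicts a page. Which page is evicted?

pos 1: T → fault, frames [T]
pos 2: R → fault, frames [T, R]
pos 3: T → hit
pos 4: R → hit
pos 5: Z → fault, frames [T, R, Z]
pos 6: P → fault, evict T, frames [R, Z, P]
pos 7: R → hit
pos 8: Y → fault, evict R, frames [Z, P, Y]
At position 8, page R is evicted.

R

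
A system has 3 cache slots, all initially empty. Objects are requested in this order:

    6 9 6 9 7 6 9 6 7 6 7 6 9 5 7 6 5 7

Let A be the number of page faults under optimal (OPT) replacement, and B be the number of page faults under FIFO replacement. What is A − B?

Under OPT: F F . . F . . . . . . . . F . . . . → 4 faults.
Under FIFO: F F . . F . . . . . . . . F . F . . → 5 faults.
A − B = 4 − 5 = -1.

-1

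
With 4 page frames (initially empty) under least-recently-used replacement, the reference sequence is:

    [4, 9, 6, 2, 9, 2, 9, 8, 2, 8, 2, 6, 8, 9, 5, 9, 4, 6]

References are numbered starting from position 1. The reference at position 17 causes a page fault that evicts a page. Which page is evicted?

6

pos 1: 4: fault, frames {4}
pos 2: 9: fault, frames {4,9}
pos 3: 6: fault, frames {4,9,6}
pos 4: 2: fault, frames {4,9,6,2}
pos 5: 9: hit
pos 6: 2: hit
pos 7: 9: hit
pos 8: 8: fault, evict 4, frames {6,2,9,8}
pos 9: 2: hit
pos 10: 8: hit
pos 11: 2: hit
pos 12: 6: hit
pos 13: 8: hit
pos 14: 9: hit
pos 15: 5: fault, evict 2, frames {6,8,9,5}
pos 16: 9: hit
pos 17: 4: fault, evict 6, frames {8,5,9,4}
At position 17, page 6 is evicted.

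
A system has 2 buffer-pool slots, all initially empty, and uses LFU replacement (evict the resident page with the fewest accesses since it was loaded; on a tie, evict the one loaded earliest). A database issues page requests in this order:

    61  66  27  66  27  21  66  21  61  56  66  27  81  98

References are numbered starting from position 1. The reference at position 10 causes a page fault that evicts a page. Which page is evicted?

pos 1: 61 → miss, frames [61]
pos 2: 66 → miss, frames [61, 66]
pos 3: 27 → miss, evict 61, frames [66, 27]
pos 4: 66 → hit
pos 5: 27 → hit
pos 6: 21 → miss, evict 66, frames [27, 21]
pos 7: 66 → miss, evict 21, frames [27, 66]
pos 8: 21 → miss, evict 66, frames [27, 21]
pos 9: 61 → miss, evict 21, frames [27, 61]
pos 10: 56 → miss, evict 61, frames [27, 56]
At position 10, page 61 is evicted.

61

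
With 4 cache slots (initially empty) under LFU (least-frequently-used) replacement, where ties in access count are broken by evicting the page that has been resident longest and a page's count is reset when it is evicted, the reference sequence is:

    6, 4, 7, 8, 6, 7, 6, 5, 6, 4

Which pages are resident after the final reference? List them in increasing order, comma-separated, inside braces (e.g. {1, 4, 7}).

{4, 5, 6, 7}

6 → miss, frames (6)
4 → miss, frames (6 4)
7 → miss, frames (6 4 7)
8 → miss, frames (6 4 7 8)
6 → hit
7 → hit
6 → hit
5 → miss, evict 4, frames (6 7 8 5)
6 → hit
4 → miss, evict 8, frames (6 7 5 4)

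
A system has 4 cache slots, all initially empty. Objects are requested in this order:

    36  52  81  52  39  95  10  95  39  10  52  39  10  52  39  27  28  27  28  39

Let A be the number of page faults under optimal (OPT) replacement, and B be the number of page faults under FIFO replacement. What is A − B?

-2

Under OPT: F F F . F F F . . . . . . . . F F . . . → 8 faults.
Under FIFO: F F F . F F F . . . F . . . . F F . . F → 10 faults.
A − B = 8 − 10 = -2.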